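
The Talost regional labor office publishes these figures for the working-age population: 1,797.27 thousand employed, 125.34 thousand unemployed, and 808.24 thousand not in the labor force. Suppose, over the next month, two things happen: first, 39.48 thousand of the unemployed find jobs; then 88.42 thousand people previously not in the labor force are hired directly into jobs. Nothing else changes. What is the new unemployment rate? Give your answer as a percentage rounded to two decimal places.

Initially, labor force = 1,797.27 + 125.34 = 1,922.61 thousand, so u = 125.34/1,922.61 = 6.52%.
After the first change, unemployed falls and employed rises by 39.48; labor force unchanged → E = 1,836.75, U = 85.86, labor force = 1,922.61 thousand.
After the second change, employed and labor force both rise by 88.42; unemployed unchanged → E = 1,925.17, U = 85.86, labor force = 2,011.03 thousand.
New unemployment rate = 85.86 / 2,011.03 = 4.27%.

New unemployment rate ≈ 4.27%.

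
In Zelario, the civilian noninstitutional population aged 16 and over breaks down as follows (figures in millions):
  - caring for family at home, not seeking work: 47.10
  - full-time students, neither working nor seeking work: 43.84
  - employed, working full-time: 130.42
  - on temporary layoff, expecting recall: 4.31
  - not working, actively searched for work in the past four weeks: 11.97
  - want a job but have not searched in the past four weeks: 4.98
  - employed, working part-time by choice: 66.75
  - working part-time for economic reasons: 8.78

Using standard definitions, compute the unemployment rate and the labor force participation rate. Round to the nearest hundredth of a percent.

Unemployment rate ≈ 7.33%; labor force participation rate ≈ 69.85%.

Employed = 130.42 + 66.75 + 8.78 = 205.95 million (anyone who worked, including part-time for economic reasons, counts as employed).
Unemployed = 4.31 + 11.97 = 16.28 million (jobless and actively searching, or on temporary layoff).
Labor force = 205.95 + 16.28 = 222.23 million.
Not in labor force = 47.10 + 43.84 + 4.98 = 95.92 million (those not working and not actively searching are outside the labor force — including those who want a job but have given up searching).
Civilian working-age population = 222.23 + 95.92 = 318.15 million.
Unemployment rate = 16.28 / 222.23 = 7.33%.
Labor force participation rate = 222.23 / 318.15 = 69.85%.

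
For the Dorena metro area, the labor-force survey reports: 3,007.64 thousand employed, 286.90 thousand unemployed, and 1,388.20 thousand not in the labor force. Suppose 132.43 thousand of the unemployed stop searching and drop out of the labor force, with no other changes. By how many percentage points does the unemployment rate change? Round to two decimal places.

The unemployment rate changes by −3.82 percentage points.

Initially, labor force = 3,007.64 + 286.90 = 3,294.54 thousand, so u = 286.90/3,294.54 = 8.71%.
After the change, unemployed and labor force both fall by 132.43 → E = 3,007.64, U = 154.47, labor force = 3,162.11 thousand.
New unemployment rate = 154.47 / 3,162.11 = 4.89%.
Change = 4.89% − 8.71% = −3.82 percentage points.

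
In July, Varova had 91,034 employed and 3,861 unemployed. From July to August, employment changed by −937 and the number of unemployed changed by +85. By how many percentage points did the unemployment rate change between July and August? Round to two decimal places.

The unemployment rate changed by +0.13 percentage points.

July: labor force = 91,034 + 3,861 = 94,895; u = 3,861/94,895 = 4.07%.
August: labor force = 90,097 + 3,946 = 94,043; u = 3,946/94,043 = 4.20%.
Change = 4.20% − 4.07% = +0.13 pp.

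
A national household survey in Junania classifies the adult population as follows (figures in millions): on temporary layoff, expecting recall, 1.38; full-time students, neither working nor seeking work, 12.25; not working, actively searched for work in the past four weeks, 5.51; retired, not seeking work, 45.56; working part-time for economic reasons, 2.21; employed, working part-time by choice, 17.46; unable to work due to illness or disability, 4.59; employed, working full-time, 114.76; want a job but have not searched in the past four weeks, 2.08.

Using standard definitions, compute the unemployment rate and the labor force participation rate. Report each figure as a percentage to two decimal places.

Unemployment rate ≈ 4.88%; labor force participation rate ≈ 68.67%.

Employed = 2.21 + 17.46 + 114.76 = 134.43 million (anyone who worked, including part-time for economic reasons, counts as employed).
Unemployed = 1.38 + 5.51 = 6.89 million (jobless and actively searching, or on temporary layoff).
Labor force = 134.43 + 6.89 = 141.32 million.
Not in labor force = 12.25 + 45.56 + 4.59 + 2.08 = 64.48 million (those not working and not actively searching are outside the labor force — including those who want a job but have given up searching).
Civilian working-age population = 141.32 + 64.48 = 205.80 million.
Unemployment rate = 6.89 / 141.32 = 4.88%.
Labor force participation rate = 141.32 / 205.80 = 68.67%.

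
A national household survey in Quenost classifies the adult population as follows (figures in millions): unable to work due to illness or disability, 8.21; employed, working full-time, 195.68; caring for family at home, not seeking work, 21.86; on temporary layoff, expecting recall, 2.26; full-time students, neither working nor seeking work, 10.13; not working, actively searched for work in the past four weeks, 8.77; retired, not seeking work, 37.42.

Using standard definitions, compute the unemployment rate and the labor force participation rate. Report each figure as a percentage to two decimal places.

Employed = 195.68 million.
Unemployed = 2.26 + 8.77 = 11.03 million (jobless and actively searching, or on temporary layoff).
Labor force = 195.68 + 11.03 = 206.71 million.
Not in labor force = 8.21 + 21.86 + 10.13 + 37.42 = 77.62 million (those not working and not actively searching are outside the labor force).
Civilian working-age population = 206.71 + 77.62 = 284.33 million.
Unemployment rate = 11.03 / 206.71 = 5.34%.
Labor force participation rate = 206.71 / 284.33 = 72.70%.

Unemployment rate ≈ 5.34%; labor force participation rate ≈ 72.70%.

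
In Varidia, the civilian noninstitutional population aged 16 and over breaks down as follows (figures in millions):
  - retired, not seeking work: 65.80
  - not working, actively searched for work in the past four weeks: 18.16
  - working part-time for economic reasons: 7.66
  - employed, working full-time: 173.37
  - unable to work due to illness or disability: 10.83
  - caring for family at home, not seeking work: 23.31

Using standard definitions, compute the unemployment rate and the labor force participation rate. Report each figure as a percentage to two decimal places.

Unemployment rate ≈ 9.12%; labor force participation rate ≈ 66.59%.

Employed = 7.66 + 173.37 = 181.03 million (anyone who worked, including part-time for economic reasons, counts as employed).
Unemployed = 18.16 million.
Labor force = 181.03 + 18.16 = 199.19 million.
Not in labor force = 65.80 + 10.83 + 23.31 = 99.94 million (those not working and not actively searching are outside the labor force).
Civilian working-age population = 199.19 + 99.94 = 299.13 million.
Unemployment rate = 18.16 / 199.19 = 9.12%.
Labor force participation rate = 199.19 / 299.13 = 66.59%.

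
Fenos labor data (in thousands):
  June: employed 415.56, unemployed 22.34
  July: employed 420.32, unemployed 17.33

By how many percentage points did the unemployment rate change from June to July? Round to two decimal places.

The unemployment rate changed by −1.14 percentage points.

June: labor force = 415.56 + 22.34 = 437.90; u = 22.34/437.90 = 5.10%.
July: labor force = 420.32 + 17.33 = 437.65; u = 17.33/437.65 = 3.96%.
Change = 3.96% − 5.10% = −1.14 pp.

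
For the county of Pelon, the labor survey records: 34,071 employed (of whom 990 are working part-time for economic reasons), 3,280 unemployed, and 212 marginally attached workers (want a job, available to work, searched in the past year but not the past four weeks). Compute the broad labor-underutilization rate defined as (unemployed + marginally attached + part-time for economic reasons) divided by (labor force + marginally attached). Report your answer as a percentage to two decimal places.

Broad underutilization rate ≈ 11.93%.

Labor force = 34,071 + 3,280 = 37,351.
Numerator = 3,280 + 212 + 990 = 4,482.
Denominator = 37,351 + 212 = 37,563.
Broad rate = 4,482 / 37,563 = 11.93%.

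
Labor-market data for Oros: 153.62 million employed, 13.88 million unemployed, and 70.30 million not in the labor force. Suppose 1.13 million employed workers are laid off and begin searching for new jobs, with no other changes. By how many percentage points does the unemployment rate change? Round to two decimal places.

The unemployment rate changes by +0.67 percentage points.

Initially, labor force = 153.62 + 13.88 = 167.50 million, so u = 13.88/167.50 = 8.29%.
After the change, employed falls and unemployed rises by 1.13; labor force unchanged → E = 152.49, U = 15.01, labor force = 167.50 million.
New unemployment rate = 15.01 / 167.50 = 8.96%.
Change = 8.96% − 8.29% = +0.67 percentage points.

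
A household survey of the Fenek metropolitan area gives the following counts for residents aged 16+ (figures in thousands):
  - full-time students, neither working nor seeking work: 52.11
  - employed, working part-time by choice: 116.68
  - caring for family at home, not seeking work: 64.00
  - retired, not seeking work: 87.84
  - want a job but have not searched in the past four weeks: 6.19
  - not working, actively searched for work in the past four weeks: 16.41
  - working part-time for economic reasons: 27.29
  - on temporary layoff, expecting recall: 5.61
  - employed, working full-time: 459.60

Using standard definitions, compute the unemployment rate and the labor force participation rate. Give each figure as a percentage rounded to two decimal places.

Employed = 116.68 + 27.29 + 459.60 = 603.57 thousand (anyone who worked, including part-time for economic reasons, counts as employed).
Unemployed = 16.41 + 5.61 = 22.02 thousand (jobless and actively searching, or on temporary layoff).
Labor force = 603.57 + 22.02 = 625.59 thousand.
Not in labor force = 52.11 + 64.00 + 87.84 + 6.19 = 210.14 thousand (those not working and not actively searching are outside the labor force — including those who want a job but have given up searching).
Civilian working-age population = 625.59 + 210.14 = 835.73 thousand.
Unemployment rate = 22.02 / 625.59 = 3.52%.
Labor force participation rate = 625.59 / 835.73 = 74.86%.

Unemployment rate ≈ 3.52%; labor force participation rate ≈ 74.86%.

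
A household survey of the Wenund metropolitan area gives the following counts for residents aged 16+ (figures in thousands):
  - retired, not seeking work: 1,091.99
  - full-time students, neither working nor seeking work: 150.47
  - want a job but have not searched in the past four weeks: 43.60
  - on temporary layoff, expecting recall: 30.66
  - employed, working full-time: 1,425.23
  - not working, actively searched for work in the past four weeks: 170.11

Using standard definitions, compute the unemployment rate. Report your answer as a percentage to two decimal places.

Unemployment rate ≈ 12.35%.

Employed = 1,425.23 thousand.
Unemployed = 30.66 + 170.11 = 200.77 thousand (jobless and actively searching, or on temporary layoff).
Labor force = 1,425.23 + 200.77 = 1,626.00 thousand.
Unemployment rate = 200.77 / 1,626.00 = 12.35%.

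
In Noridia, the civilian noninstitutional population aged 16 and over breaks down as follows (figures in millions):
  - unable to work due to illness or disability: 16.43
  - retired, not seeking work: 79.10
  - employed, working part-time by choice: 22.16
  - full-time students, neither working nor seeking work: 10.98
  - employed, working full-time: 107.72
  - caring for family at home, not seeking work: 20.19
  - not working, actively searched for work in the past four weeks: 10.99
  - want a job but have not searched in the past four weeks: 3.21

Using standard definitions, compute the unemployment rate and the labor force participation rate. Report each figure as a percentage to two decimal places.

Unemployment rate ≈ 7.80%; labor force participation rate ≈ 52.02%.

Employed = 22.16 + 107.72 = 129.88 million.
Unemployed = 10.99 million.
Labor force = 129.88 + 10.99 = 140.87 million.
Not in labor force = 16.43 + 79.10 + 10.98 + 20.19 + 3.21 = 129.91 million (those not working and not actively searching are outside the labor force — including those who want a job but have given up searching).
Civilian working-age population = 140.87 + 129.91 = 270.78 million.
Unemployment rate = 10.99 / 140.87 = 7.80%.
Labor force participation rate = 140.87 / 270.78 = 52.02%.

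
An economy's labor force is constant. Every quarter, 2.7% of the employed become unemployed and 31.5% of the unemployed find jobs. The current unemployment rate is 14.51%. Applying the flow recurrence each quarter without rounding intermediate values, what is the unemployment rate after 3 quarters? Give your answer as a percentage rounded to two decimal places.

Unemployment rate after three quarters ≈ 9.78%.

With a fixed labor force, u_{t+1} = u_t + s·(1−u_t) − f·u_t = u_t·(1−s−f) + s.
Here 1−s−f = 0.658 and s = 0.027.
u_1 = 0.145100 × 0.658 + 0.027 = 0.122476.
u_2 = 0.122476 × 0.658 + 0.027 = 0.107589.
u_3 = 0.107589 × 0.658 + 0.027 = 0.097794.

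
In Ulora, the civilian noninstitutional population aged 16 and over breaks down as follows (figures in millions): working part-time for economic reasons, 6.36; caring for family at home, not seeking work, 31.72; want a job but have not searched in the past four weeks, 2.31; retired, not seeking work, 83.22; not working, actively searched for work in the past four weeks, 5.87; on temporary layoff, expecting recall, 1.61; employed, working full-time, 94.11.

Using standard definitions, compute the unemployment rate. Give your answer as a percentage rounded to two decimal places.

Unemployment rate ≈ 6.93%.

Employed = 6.36 + 94.11 = 100.47 million (anyone who worked, including part-time for economic reasons, counts as employed).
Unemployed = 5.87 + 1.61 = 7.48 million (jobless and actively searching, or on temporary layoff).
Labor force = 100.47 + 7.48 = 107.95 million.
Unemployment rate = 7.48 / 107.95 = 6.93%.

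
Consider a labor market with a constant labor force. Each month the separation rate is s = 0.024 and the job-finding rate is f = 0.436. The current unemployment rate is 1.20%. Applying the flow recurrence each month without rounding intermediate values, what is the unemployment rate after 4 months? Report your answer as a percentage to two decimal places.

With a fixed labor force, u_{t+1} = u_t + s·(1−u_t) − f·u_t = u_t·(1−s−f) + s.
Here 1−s−f = 0.540 and s = 0.024.
u_1 = 0.012000 × 0.540 + 0.024 = 0.030480.
u_2 = 0.030480 × 0.540 + 0.024 = 0.040459.
u_3 = 0.040459 × 0.540 + 0.024 = 0.045848.
u_4 = 0.045848 × 0.540 + 0.024 = 0.048758.

Unemployment rate after four months ≈ 4.88%.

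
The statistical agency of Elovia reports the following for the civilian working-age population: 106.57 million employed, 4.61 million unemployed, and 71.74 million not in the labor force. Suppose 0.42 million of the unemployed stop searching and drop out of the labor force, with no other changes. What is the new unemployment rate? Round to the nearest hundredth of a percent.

Initially, labor force = 106.57 + 4.61 = 111.18 million, so u = 4.61/111.18 = 4.15%.
After the change, unemployed and labor force both fall by 0.42 → E = 106.57, U = 4.19, labor force = 110.76 million.
New unemployment rate = 4.19 / 110.76 = 3.78%.

New unemployment rate ≈ 3.78%.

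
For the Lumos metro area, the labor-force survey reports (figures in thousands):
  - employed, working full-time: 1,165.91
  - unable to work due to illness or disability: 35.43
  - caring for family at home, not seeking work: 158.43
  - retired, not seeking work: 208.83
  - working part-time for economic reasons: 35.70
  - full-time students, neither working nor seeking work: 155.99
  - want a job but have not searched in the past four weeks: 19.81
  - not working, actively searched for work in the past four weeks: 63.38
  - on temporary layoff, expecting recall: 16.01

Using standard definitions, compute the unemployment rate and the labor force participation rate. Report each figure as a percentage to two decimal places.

Employed = 1,165.91 + 35.70 = 1,201.61 thousand (anyone who worked, including part-time for economic reasons, counts as employed).
Unemployed = 63.38 + 16.01 = 79.39 thousand (jobless and actively searching, or on temporary layoff).
Labor force = 1,201.61 + 79.39 = 1,281.00 thousand.
Not in labor force = 35.43 + 158.43 + 208.83 + 155.99 + 19.81 = 578.49 thousand (those not working and not actively searching are outside the labor force — including those who want a job but have given up searching).
Civilian working-age population = 1,281.00 + 578.49 = 1,859.49 thousand.
Unemployment rate = 79.39 / 1,281.00 = 6.20%.
Labor force participation rate = 1,281.00 / 1,859.49 = 68.89%.

Unemployment rate ≈ 6.20%; labor force participation rate ≈ 68.89%.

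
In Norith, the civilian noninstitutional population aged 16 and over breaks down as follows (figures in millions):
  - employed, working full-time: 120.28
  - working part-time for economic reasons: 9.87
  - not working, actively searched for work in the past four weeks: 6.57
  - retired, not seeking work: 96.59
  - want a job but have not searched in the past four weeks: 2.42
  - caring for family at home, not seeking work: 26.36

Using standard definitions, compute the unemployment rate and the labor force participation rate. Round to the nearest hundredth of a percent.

Unemployment rate ≈ 4.81%; labor force participation rate ≈ 52.17%.

Employed = 120.28 + 9.87 = 130.15 million (anyone who worked, including part-time for economic reasons, counts as employed).
Unemployed = 6.57 million.
Labor force = 130.15 + 6.57 = 136.72 million.
Not in labor force = 96.59 + 2.42 + 26.36 = 125.37 million (those not working and not actively searching are outside the labor force — including those who want a job but have given up searching).
Civilian working-age population = 136.72 + 125.37 = 262.09 million.
Unemployment rate = 6.57 / 136.72 = 4.81%.
Labor force participation rate = 136.72 / 262.09 = 52.17%.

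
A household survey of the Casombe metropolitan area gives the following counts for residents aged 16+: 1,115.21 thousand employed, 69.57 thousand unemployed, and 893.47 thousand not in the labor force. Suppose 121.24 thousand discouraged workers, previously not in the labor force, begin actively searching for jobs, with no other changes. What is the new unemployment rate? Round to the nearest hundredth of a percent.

New unemployment rate ≈ 14.61%.

Initially, labor force = 1,115.21 + 69.57 = 1,184.78 thousand, so u = 69.57/1,184.78 = 5.87%.
After the change, unemployed and labor force both rise by 121.24 → E = 1,115.21, U = 190.81, labor force = 1,306.02 thousand.
New unemployment rate = 190.81 / 1,306.02 = 14.61%.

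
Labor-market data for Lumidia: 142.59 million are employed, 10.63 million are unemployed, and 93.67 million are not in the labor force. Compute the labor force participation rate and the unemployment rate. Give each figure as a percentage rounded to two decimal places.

Labor force participation rate ≈ 62.06%; unemployment rate ≈ 6.94%.

Labor force = employed + unemployed = 142.59 + 10.63 = 153.22 million.
Working-age population = 153.22 + 93.67 = 246.89 million.
Unemployment rate = 10.63 / 153.22 = 6.94%.
Labor force participation rate = 153.22 / 246.89 = 62.06%.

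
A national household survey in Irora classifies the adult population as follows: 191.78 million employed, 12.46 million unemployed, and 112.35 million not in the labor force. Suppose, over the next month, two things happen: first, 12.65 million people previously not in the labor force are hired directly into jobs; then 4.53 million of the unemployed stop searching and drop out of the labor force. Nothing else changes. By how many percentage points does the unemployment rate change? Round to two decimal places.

Initially, labor force = 191.78 + 12.46 = 204.24 million, so u = 12.46/204.24 = 6.10%.
After the first change, employed and labor force both rise by 12.65; unemployed unchanged → E = 204.43, U = 12.46, labor force = 216.89 million.
After the second change, unemployed and labor force both fall by 4.53 → E = 204.43, U = 7.93, labor force = 212.36 million.
New unemployment rate = 7.93 / 212.36 = 3.73%.
Change = 3.73% − 6.10% = −2.37 percentage points.

The unemployment rate changes by −2.37 percentage points.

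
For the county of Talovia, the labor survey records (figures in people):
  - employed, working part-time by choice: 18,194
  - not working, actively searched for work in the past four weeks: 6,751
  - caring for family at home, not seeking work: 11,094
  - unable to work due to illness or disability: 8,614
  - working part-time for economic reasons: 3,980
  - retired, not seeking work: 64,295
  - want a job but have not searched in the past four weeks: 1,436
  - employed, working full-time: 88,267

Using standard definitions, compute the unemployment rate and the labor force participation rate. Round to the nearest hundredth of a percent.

Employed = 18,194 + 3,980 + 88,267 = 110,441 (anyone who worked, including part-time for economic reasons, counts as employed).
Unemployed = 6,751.
Labor force = 110,441 + 6,751 = 117,192.
Not in labor force = 11,094 + 8,614 + 64,295 + 1,436 = 85,439 (those not working and not actively searching are outside the labor force — including those who want a job but have given up searching).
Civilian working-age population = 117,192 + 85,439 = 202,631.
Unemployment rate = 6,751 / 117,192 = 5.76%.
Labor force participation rate = 117,192 / 202,631 = 57.84%.

Unemployment rate ≈ 5.76%; labor force participation rate ≈ 57.84%.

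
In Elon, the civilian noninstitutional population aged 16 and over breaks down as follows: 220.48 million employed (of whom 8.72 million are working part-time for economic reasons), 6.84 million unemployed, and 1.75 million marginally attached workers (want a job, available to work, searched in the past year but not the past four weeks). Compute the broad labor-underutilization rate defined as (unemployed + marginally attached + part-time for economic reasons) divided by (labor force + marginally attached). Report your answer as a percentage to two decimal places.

Labor force = 220.48 + 6.84 = 227.32 million.
Numerator = 6.84 + 1.75 + 8.72 = 17.31 million.
Denominator = 227.32 + 1.75 = 229.07 million.
Broad rate = 17.31 / 229.07 = 7.56%.

Broad underutilization rate ≈ 7.56%.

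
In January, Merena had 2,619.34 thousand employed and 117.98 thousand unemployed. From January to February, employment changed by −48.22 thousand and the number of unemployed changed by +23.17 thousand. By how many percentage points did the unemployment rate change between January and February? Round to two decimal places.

January: labor force = 2,619.34 + 117.98 = 2,737.32; u = 117.98/2,737.32 = 4.31%.
February: labor force = 2,571.12 + 141.15 = 2,712.27; u = 141.15/2,712.27 = 5.20%.
Change = 5.20% − 4.31% = +0.89 pp.

The unemployment rate changed by +0.89 percentage points.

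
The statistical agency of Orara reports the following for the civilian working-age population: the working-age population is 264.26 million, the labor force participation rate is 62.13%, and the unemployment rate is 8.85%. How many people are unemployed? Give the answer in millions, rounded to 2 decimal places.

Labor force = 0.6213 × 264.26 = 164.18 million.
Unemployed = 0.0885 × 164.18 ≈ 14.53 million.

About 14.53 million are unemployed.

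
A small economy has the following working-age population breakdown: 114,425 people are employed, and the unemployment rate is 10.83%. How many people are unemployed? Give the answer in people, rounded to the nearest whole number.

About 13,897 are unemployed.

Let U be the number unemployed. The labor force is E + U, and U/(E+U) = 0.1083.
So U = 0.1083 × 114,425 / (1 − 0.1083) = 12392.23 / 0.8917 ≈ 13,897.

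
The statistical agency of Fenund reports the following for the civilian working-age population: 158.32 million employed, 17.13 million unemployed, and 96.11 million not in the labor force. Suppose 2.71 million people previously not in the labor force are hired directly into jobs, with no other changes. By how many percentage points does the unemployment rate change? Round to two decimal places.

The unemployment rate changes by −0.15 percentage points.

Initially, labor force = 158.32 + 17.13 = 175.45 million, so u = 17.13/175.45 = 9.76%.
After the change, employed and labor force both rise by 2.71; unemployed unchanged → E = 161.03, U = 17.13, labor force = 178.16 million.
New unemployment rate = 17.13 / 178.16 = 9.61%.
Change = 9.61% − 9.76% = −0.15 percentage points.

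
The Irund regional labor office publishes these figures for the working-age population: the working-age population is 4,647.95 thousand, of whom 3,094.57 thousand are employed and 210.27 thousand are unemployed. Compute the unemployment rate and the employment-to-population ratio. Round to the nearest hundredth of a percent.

Unemployment rate ≈ 6.36%; employment-population ratio ≈ 66.58%.

Labor force = employed + unemployed = 3,094.57 + 210.27 = 3,304.84 thousand.
Unemployment rate = 210.27 / 3,304.84 = 6.36%.
Employment-population ratio = 3,094.57 / 4,647.95 = 66.58%.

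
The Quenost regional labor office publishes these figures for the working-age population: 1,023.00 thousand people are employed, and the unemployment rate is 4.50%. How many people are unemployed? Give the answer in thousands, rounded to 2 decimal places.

Let U be the number unemployed. The labor force is E + U, and U/(E+U) = 0.0450.
So U = 0.0450 × 1,023.00 / (1 − 0.0450) = 46.0350 / 0.9550 ≈ 48.20 thousand.

About 48.20 thousand are unemployed.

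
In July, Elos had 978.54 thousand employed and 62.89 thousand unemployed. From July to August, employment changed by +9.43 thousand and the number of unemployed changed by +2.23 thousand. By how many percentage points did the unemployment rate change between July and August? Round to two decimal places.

July: labor force = 978.54 + 62.89 = 1,041.43; u = 62.89/1,041.43 = 6.04%.
August: labor force = 987.97 + 65.12 = 1,053.09; u = 65.12/1,053.09 = 6.18%.
Change = 6.18% − 6.04% = +0.14 pp.

The unemployment rate changed by +0.14 percentage points.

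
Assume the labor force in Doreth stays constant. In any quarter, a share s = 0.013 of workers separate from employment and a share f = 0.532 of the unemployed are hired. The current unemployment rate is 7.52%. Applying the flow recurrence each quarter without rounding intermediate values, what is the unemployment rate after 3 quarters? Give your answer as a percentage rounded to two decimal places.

With a fixed labor force, u_{t+1} = u_t + s·(1−u_t) − f·u_t = u_t·(1−s−f) + s.
Here 1−s−f = 0.455 and s = 0.013.
u_1 = 0.075200 × 0.455 + 0.013 = 0.047216.
u_2 = 0.047216 × 0.455 + 0.013 = 0.034483.
u_3 = 0.034483 × 0.455 + 0.013 = 0.028690.

Unemployment rate after three quarters ≈ 2.87%.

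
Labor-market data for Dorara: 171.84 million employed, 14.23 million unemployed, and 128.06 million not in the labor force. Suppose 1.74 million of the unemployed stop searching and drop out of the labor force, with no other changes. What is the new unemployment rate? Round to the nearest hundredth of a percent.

Initially, labor force = 171.84 + 14.23 = 186.07 million, so u = 14.23/186.07 = 7.65%.
After the change, unemployed and labor force both fall by 1.74 → E = 171.84, U = 12.49, labor force = 184.33 million.
New unemployment rate = 12.49 / 184.33 = 6.78%.

New unemployment rate ≈ 6.78%.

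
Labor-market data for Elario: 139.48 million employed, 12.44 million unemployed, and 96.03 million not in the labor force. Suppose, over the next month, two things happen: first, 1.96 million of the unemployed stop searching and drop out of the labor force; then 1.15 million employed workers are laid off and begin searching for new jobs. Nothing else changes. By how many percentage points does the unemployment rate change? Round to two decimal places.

Initially, labor force = 139.48 + 12.44 = 151.92 million, so u = 12.44/151.92 = 8.19%.
After the first change, unemployed and labor force both fall by 1.96 → E = 139.48, U = 10.48, labor force = 149.96 million.
After the second change, employed falls and unemployed rises by 1.15; labor force unchanged → E = 138.33, U = 11.63, labor force = 149.96 million.
New unemployment rate = 11.63 / 149.96 = 7.76%.
Change = 7.76% − 8.19% = −0.43 percentage points.

The unemployment rate changes by −0.43 percentage points.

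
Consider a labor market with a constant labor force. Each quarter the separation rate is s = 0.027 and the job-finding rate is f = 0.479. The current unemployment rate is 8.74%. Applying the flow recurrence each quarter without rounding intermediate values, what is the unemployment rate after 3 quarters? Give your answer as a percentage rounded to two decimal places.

Unemployment rate after three quarters ≈ 5.75%.

With a fixed labor force, u_{t+1} = u_t + s·(1−u_t) − f·u_t = u_t·(1−s−f) + s.
Here 1−s−f = 0.494 and s = 0.027.
u_1 = 0.087400 × 0.494 + 0.027 = 0.070176.
u_2 = 0.070176 × 0.494 + 0.027 = 0.061667.
u_3 = 0.061667 × 0.494 + 0.027 = 0.057463.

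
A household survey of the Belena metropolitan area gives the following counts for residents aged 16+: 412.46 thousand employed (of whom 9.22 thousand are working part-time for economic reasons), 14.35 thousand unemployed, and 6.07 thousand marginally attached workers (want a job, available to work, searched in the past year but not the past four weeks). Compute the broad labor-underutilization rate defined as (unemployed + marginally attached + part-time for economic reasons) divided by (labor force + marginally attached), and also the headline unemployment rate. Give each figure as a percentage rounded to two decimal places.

Labor force = 412.46 + 14.35 = 426.81 thousand.
Numerator = 14.35 + 6.07 + 9.22 = 29.64 thousand.
Denominator = 426.81 + 6.07 = 432.88 thousand.
Broad rate = 29.64 / 432.88 = 6.85%.
Headline unemployment rate = 14.35 / 426.81 = 3.36%.

Broad underutilization rate ≈ 6.85%; headline unemployment rate ≈ 3.36%.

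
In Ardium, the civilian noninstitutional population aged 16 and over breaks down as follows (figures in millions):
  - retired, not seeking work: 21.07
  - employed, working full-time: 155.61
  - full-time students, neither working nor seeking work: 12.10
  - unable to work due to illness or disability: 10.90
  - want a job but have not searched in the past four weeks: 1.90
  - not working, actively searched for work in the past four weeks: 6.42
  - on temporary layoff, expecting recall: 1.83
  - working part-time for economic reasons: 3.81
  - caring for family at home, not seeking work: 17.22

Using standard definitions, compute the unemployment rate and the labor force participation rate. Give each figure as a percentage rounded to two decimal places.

Unemployment rate ≈ 4.92%; labor force participation rate ≈ 72.63%.

Employed = 155.61 + 3.81 = 159.42 million (anyone who worked, including part-time for economic reasons, counts as employed).
Unemployed = 6.42 + 1.83 = 8.25 million (jobless and actively searching, or on temporary layoff).
Labor force = 159.42 + 8.25 = 167.67 million.
Not in labor force = 21.07 + 12.10 + 10.90 + 1.90 + 17.22 = 63.19 million (those not working and not actively searching are outside the labor force — including those who want a job but have given up searching).
Civilian working-age population = 167.67 + 63.19 = 230.86 million.
Unemployment rate = 8.25 / 167.67 = 4.92%.
Labor force participation rate = 167.67 / 230.86 = 72.63%.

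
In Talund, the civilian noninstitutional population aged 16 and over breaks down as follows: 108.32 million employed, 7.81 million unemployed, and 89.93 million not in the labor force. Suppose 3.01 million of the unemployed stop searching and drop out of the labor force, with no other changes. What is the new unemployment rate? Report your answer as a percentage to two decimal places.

Initially, labor force = 108.32 + 7.81 = 116.13 million, so u = 7.81/116.13 = 6.73%.
After the change, unemployed and labor force both fall by 3.01 → E = 108.32, U = 4.80, labor force = 113.12 million.
New unemployment rate = 4.80 / 113.12 = 4.24%.

New unemployment rate ≈ 4.24%.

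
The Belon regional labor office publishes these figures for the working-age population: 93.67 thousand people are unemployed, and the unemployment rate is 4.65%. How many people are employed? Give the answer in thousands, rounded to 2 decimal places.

About 1,920.74 thousand are employed.

Labor force = U / u = 93.67 / 0.0465 ≈ 2,014.41 thousand.
Employed = labor force − unemployed = 2,014.41 − 93.67 = 1,920.74 thousand.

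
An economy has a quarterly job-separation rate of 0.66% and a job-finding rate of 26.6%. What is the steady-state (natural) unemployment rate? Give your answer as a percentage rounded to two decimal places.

At steady state the flows balance: s·E = f·U, so U/(E+U) = s/(s+f).
u* = 0.66 / (0.66 + 26.6) = 0.66 / 27.26 = 2.42%.

Steady-state unemployment rate ≈ 2.42%.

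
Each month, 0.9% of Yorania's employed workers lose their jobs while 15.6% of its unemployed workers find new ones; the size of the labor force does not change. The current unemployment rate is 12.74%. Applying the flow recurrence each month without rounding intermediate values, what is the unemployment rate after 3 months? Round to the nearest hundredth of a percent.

Unemployment rate after three months ≈ 9.70%.

With a fixed labor force, u_{t+1} = u_t + s·(1−u_t) − f·u_t = u_t·(1−s−f) + s.
Here 1−s−f = 0.835 and s = 0.009.
u_1 = 0.127400 × 0.835 + 0.009 = 0.115379.
u_2 = 0.115379 × 0.835 + 0.009 = 0.105341.
u_3 = 0.105341 × 0.835 + 0.009 = 0.096960.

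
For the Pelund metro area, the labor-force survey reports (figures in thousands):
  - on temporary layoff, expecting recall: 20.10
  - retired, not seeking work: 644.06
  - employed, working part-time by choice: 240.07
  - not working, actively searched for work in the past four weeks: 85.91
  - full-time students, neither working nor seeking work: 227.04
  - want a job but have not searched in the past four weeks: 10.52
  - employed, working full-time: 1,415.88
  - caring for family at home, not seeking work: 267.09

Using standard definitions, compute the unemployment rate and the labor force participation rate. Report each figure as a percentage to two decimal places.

Employed = 240.07 + 1,415.88 = 1,655.95 thousand.
Unemployed = 20.10 + 85.91 = 106.01 thousand (jobless and actively searching, or on temporary layoff).
Labor force = 1,655.95 + 106.01 = 1,761.96 thousand.
Not in labor force = 644.06 + 227.04 + 10.52 + 267.09 = 1,148.71 thousand (those not working and not actively searching are outside the labor force — including those who want a job but have given up searching).
Civilian working-age population = 1,761.96 + 1,148.71 = 2,910.67 thousand.
Unemployment rate = 106.01 / 1,761.96 = 6.02%.
Labor force participation rate = 1,761.96 / 2,910.67 = 60.53%.

Unemployment rate ≈ 6.02%; labor force participation rate ≈ 60.53%.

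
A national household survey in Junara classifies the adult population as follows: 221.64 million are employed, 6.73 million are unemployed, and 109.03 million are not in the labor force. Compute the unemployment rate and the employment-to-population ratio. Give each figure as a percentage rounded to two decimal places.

Unemployment rate ≈ 2.95%; employment-population ratio ≈ 65.69%.

Labor force = employed + unemployed = 221.64 + 6.73 = 228.37 million.
Working-age population = 228.37 + 109.03 = 337.40 million.
Unemployment rate = 6.73 / 228.37 = 2.95%.
Employment-population ratio = 221.64 / 337.40 = 65.69%.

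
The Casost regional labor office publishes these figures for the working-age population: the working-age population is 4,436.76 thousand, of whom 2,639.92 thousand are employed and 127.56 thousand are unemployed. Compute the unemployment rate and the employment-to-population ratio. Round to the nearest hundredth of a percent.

Unemployment rate ≈ 4.61%; employment-population ratio ≈ 59.50%.

Labor force = employed + unemployed = 2,639.92 + 127.56 = 2,767.48 thousand.
Unemployment rate = 127.56 / 2,767.48 = 4.61%.
Employment-population ratio = 2,639.92 / 4,436.76 = 59.50%.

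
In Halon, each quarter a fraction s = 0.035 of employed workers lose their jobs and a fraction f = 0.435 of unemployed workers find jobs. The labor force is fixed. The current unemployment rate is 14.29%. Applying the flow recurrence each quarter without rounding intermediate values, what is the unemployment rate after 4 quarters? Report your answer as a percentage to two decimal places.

With a fixed labor force, u_{t+1} = u_t + s·(1−u_t) − f·u_t = u_t·(1−s−f) + s.
Here 1−s−f = 0.530 and s = 0.035.
u_1 = 0.142900 × 0.530 + 0.035 = 0.110737.
u_2 = 0.110737 × 0.530 + 0.035 = 0.093691.
u_3 = 0.093691 × 0.530 + 0.035 = 0.084656.
u_4 = 0.084656 × 0.530 + 0.035 = 0.079868.

Unemployment rate after four quarters ≈ 7.99%.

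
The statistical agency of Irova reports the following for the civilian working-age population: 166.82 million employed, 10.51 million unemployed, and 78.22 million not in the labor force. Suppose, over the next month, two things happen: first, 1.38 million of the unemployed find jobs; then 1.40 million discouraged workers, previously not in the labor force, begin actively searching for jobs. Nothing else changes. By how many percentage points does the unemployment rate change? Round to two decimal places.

The unemployment rate changes by −0.04 percentage points.

Initially, labor force = 166.82 + 10.51 = 177.33 million, so u = 10.51/177.33 = 5.93%.
After the first change, unemployed falls and employed rises by 1.38; labor force unchanged → E = 168.20, U = 9.13, labor force = 177.33 million.
After the second change, unemployed and labor force both rise by 1.40 → E = 168.20, U = 10.53, labor force = 178.73 million.
New unemployment rate = 10.53 / 178.73 = 5.89%.
Change = 5.89% − 5.93% = −0.04 percentage points.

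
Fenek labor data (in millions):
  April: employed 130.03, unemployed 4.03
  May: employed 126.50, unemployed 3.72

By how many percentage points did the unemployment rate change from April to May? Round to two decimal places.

April: labor force = 130.03 + 4.03 = 134.06; u = 4.03/134.06 = 3.01%.
May: labor force = 126.50 + 3.72 = 130.22; u = 3.72/130.22 = 2.86%.
Change = 2.86% − 3.01% = −0.15 pp.

The unemployment rate changed by −0.15 percentage points.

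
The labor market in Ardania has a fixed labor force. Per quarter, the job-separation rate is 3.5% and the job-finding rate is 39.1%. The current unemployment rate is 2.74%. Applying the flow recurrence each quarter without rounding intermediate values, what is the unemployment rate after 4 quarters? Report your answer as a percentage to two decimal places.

Unemployment rate after four quarters ≈ 7.62%.

With a fixed labor force, u_{t+1} = u_t + s·(1−u_t) − f·u_t = u_t·(1−s−f) + s.
Here 1−s−f = 0.574 and s = 0.035.
u_1 = 0.027400 × 0.574 + 0.035 = 0.050728.
u_2 = 0.050728 × 0.574 + 0.035 = 0.064118.
u_3 = 0.064118 × 0.574 + 0.035 = 0.071804.
u_4 = 0.071804 × 0.574 + 0.035 = 0.076215.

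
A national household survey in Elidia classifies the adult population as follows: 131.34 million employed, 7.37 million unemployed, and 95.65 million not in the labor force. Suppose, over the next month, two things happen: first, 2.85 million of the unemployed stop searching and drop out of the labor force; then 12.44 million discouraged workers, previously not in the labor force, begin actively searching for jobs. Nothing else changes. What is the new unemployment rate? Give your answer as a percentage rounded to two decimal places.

Initially, labor force = 131.34 + 7.37 = 138.71 million, so u = 7.37/138.71 = 5.31%.
After the first change, unemployed and labor force both fall by 2.85 → E = 131.34, U = 4.52, labor force = 135.86 million.
After the second change, unemployed and labor force both rise by 12.44 → E = 131.34, U = 16.96, labor force = 148.30 million.
New unemployment rate = 16.96 / 148.30 = 11.44%.

New unemployment rate ≈ 11.44%.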